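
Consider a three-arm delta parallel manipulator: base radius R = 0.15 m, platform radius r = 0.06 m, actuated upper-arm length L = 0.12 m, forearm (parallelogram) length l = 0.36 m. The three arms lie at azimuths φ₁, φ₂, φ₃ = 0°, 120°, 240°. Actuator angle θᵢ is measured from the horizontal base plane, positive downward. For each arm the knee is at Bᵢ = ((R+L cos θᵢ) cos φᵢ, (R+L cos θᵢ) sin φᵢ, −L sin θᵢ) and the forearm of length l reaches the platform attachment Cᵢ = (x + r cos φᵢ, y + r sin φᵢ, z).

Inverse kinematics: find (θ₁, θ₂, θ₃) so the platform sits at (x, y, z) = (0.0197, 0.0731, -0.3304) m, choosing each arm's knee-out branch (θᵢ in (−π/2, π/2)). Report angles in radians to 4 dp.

φ1=0.0° → target in arm frame (0.0197, 0.0731)
  e−x'=0.0703;  (l²−L²−(e−x')²−y'²−z²)/2L = -0.0177
  √(A²+B²)=0.3378;  θ1 = -1.3612+1.6232 ≈ 0.2621
rotate P by −φ2: (0.0535, -0.0536, -0.3304)
  e−x'=0.0365;  (l²−L²−(e−x')²−y'²−z²)/2L = 0.0076
  √(A²+B²)=0.3324;  θ2 = -1.4606+1.5479 ≈ 0.0873
rotate P by −φ3: (-0.0732, -0.0195, -0.3304)
  A=0.1632, B=-0.3304, C=(l²−L²−A²−y'²−z²)/(2L)=-0.0874
  θ3 = atan2(B,A) + arccos(C/0.3685) = 0.6980

θ₁ = 0.2621, θ₂ = 0.0873, θ₃ = 0.6980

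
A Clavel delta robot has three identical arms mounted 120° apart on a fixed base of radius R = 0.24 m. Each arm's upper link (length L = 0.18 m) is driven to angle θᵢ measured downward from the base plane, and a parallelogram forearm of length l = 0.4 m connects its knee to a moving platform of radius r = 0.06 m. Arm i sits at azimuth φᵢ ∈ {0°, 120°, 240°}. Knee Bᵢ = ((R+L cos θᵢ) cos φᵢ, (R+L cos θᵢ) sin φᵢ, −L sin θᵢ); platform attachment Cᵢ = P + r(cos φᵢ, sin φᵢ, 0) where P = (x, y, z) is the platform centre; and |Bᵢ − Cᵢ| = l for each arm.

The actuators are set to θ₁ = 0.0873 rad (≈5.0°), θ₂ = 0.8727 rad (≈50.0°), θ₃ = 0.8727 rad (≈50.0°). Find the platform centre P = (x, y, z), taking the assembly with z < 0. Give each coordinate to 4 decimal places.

(0.0997, 0.0000, -0.3200)

arm 1 at φ=0.0°: (R−r)+L cos θ1 = 0.3593;  S1 = (0.3593, 0.0000, -0.0157)
S2 = (0.2957·cos120.0°, 0.2957·sin120.0°, -0.1379) = (-0.1478, 0.2561, -0.1379)
arm 3 at φ=240.0°: (R−r)+L cos θ3 = 0.2957;  S3 = (-0.1478, -0.2561, -0.1379)
|S₂|²−|S₁|² = -0.0229;  |S₃|²−|S₁|² = -0.0229
linear system: -1.0143x+0.5122y = -0.0229−-0.2444z; -1.0143x+-0.5122y = -0.0229−-0.2444z
det = 1.0390;  x = 0.0226+-0.2409z,  y = 0.0000+0.0000z
sphere 1 gives Az²+Bz+C=0 with A=1.0581, B=0.1937, C=-0.0464;  B²−4AC=0.2337;  roots -0.3200, 0.1369;  negative root z = -0.3200
x = 0.0997, y = 0.0000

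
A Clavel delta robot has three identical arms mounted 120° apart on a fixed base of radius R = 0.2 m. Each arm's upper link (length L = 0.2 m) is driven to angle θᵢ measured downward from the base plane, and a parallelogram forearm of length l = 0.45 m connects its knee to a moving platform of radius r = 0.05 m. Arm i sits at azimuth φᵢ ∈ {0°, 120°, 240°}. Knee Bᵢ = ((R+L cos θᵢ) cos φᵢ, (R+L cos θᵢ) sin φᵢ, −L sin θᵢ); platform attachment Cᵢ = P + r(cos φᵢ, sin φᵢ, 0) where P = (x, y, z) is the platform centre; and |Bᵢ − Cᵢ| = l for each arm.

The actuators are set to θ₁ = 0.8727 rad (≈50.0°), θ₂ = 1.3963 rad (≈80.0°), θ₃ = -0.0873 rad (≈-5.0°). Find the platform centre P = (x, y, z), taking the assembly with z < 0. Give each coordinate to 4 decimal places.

φ1=0.0°: virtual centre (0.2786, 0.0000, -0.1532), radius l
φ2=120.0°: virtual centre (-0.0924, 0.1600, -0.1970), radius l
O3 = (0.3492·cos240.0°, 0.3492·sin240.0°, 0.0174) = (-0.1746, -0.3024, 0.0174)
|O₂|²−|O₁|² = -0.0281;  |O₃|²−|O₁|² = 0.0212
plane₁₂: -0.7418x+0.3199y+-0.0875z = -0.0281
Cramer: x(z) = 0.0139+0.0762z;  y(z) = -0.0558+0.4501z
into |P−O₁|² = l²: 1.2084z² + 0.2158z + -0.1058 = 0;  Δ = 0.5582;  z = -0.3985 or 0.2198 → z<0 root = -0.3985
x = -0.0165, y = -0.2352

(-0.0165, -0.2352, -0.3985)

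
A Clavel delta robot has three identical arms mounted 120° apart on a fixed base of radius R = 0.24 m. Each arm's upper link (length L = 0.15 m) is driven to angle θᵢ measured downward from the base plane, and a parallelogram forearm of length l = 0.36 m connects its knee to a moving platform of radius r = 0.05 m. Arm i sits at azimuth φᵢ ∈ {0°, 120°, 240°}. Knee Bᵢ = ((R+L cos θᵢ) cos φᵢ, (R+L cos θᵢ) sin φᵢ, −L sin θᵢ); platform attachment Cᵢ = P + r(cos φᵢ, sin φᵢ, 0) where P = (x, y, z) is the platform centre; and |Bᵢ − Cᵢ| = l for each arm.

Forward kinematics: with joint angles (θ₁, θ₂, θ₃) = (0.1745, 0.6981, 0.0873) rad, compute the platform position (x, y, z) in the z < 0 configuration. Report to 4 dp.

(0.0178, -0.0401, -0.1863)

arm 1 at φ=0.0°: (R−r)+L cos θ1 = 0.3377;  centre 1 = (0.3377, 0.0000, -0.0260)
φ2=120.0°: virtual centre (-0.1525, 0.2641, -0.0964), radius l
centre 3 = (0.3394·cos240.0°, 0.3394·sin240.0°, -0.0131) = (-0.1697, -0.2940, -0.0131)
eliminate P² terms by subtracting sphere 1 from 2 and 3
linear system: -0.9804x+0.5281y = -0.0125−-0.1407z; -1.0149x+-0.5879y = 0.0006−0.0259z
Cramer: x(z) = 0.0063-0.0621z;  y(z) = -0.0119+0.1513z
quadratic in z: (1.0267)z²+(0.0896)z+(-0.0189)=0, √Δ=0.2929 → z ∈ {-0.1863, 0.0990}; z = -0.1863 (taking z<0)
x = 0.0178, y = -0.0401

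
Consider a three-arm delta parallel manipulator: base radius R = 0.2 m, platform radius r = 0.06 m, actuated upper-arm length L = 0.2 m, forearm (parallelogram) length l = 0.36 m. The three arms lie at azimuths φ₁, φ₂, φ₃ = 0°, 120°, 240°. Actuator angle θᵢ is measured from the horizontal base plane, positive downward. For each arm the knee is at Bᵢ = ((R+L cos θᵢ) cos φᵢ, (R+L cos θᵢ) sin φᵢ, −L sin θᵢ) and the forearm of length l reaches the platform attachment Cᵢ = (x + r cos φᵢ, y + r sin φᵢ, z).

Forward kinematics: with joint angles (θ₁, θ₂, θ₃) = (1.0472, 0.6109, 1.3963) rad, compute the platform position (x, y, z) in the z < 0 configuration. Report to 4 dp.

φ1=0.0°: virtual centre (0.2400, 0.0000, -0.1732), radius l
φ2=120.0°: virtual centre (-0.1519, 0.2631, -0.1147), radius l
φ3=240.0°: virtual centre (-0.0874, -0.1513, -0.1970), radius l
eliminate P² terms by subtracting sphere 1 from 2 and 3
linear system: -0.7838x+0.5262y = 0.0179−0.1170z; -0.6547x+-0.3026y = -0.0183−-0.0475z
det = 0.5818;  x = 0.0072+0.0179z,  y = 0.0447+-0.1957z
quadratic in z: (1.0386)z²+(0.3206)z+(-0.0434)=0, √Δ=0.5321 → z ∈ {-0.4105, 0.1018}; z = -0.4105 (taking z<0)
x = -0.0001, y = 0.1251

(-0.0001, 0.1251, -0.4105)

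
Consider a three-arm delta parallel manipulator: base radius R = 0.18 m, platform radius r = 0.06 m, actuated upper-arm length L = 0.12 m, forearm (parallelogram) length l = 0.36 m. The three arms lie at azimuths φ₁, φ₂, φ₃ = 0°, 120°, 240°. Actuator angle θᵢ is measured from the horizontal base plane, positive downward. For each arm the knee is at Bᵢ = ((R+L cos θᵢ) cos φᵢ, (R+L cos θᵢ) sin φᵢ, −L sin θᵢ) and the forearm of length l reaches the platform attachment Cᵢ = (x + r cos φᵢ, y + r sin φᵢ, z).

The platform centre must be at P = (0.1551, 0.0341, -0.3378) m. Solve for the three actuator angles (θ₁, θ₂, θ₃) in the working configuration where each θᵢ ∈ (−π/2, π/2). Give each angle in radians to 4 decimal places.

rotate P by −φ1: (0.1551, 0.0341, -0.3378)
  A cos θ + B sin θ = C:  -0.0351·cos θ + -0.3378·sin θ = -0.0054
  γ=atan2(-0.3378,-0.0351)=-1.6743;  ψ=arccos(-0.0160)=1.5868;  θ1=γ+ψ≈-0.0875
φ2=120.0° → target in arm frame (-0.0480, -0.1514)
  e−x'=0.1680;  (l²−L²−(e−x')²−y'²−z²)/2L = -0.2086
  γ=atan2(-0.3378,0.1680)=-1.1092;  ψ=arccos(-0.5528)=2.1565;  θ2=γ+ψ≈1.0472
φ3=240.0° → target in arm frame (-0.1071, 0.1173)
  A=0.2271, B=-0.3378, C=(l²−L²−A²−y'²−z²)/(2L)=-0.2676
  θ3 = atan2(B,A) + arccos(C/0.4070) = 1.3093

θ₁ = -0.0875, θ₂ = 1.0472, θ₃ = 1.3093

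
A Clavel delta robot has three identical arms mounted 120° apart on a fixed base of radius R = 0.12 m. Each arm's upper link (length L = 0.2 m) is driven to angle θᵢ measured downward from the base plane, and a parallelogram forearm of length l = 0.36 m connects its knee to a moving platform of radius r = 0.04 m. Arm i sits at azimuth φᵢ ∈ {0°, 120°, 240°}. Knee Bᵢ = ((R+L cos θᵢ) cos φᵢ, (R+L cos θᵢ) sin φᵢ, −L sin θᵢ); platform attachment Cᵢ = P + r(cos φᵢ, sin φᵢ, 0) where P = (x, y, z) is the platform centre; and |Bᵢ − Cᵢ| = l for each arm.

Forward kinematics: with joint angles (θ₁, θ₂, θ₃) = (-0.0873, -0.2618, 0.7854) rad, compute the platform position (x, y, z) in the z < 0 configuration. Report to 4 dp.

(0.0489, 0.1177, -0.2329)

arm 1 at φ=0.0°: ρ1 = 0.2792;  centre 1 = (0.2792, 0.0000, 0.0174)
arm 2 at φ=120.0°: ρ2 = 0.2732;  centre 2 = (-0.1366, 0.2366, 0.0518)
centre 3 = (0.2214·cos240.0°, 0.2214·sin240.0°, -0.1414) = (-0.1107, -0.1918, -0.1414)
subtract pairs → two planes through P
linear system: -0.8317x+0.4732y = -0.0010−0.0687z; -0.7799x+-0.3835y = -0.0093−-0.3177z
Cramer: x(z) = 0.0069-0.1802z;  y(z) = 0.0101-0.4619z
quadratic in z: (1.2458)z²+(0.0540)z+(-0.0550)=0, √Δ=0.5264 → z ∈ {-0.2329, 0.1896}; z = -0.2329 (taking z<0)
x = 0.0489, y = 0.1177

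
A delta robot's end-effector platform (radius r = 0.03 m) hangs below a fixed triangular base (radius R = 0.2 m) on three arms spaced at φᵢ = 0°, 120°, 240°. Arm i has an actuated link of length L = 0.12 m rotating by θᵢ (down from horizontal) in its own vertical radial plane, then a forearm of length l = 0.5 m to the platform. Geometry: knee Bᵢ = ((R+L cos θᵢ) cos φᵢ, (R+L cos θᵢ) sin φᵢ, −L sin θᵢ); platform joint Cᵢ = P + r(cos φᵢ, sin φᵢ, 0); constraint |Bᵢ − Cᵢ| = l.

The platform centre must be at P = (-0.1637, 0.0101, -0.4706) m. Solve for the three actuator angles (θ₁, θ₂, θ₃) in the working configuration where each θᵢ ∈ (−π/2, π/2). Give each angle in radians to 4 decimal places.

θ₁ = 1.3963, θ₂ = 0.2621, θ₃ = 0.3494

rotate P by −φ1: (-0.1637, 0.0101, -0.4706)
  A cos θ + B sin θ = C:  0.3337·cos θ + -0.4706·sin θ = -0.4055
  √(A²+B²)=0.5769;  θ1 = -0.9540+2.3503 ≈ 1.3963
φ2=120.0° → target in arm frame (0.0906, 0.1367)
  A=0.0794, B=-0.4706, C=(l²−L²−A²−y'²−z²)/(2L)=-0.0453
  θ2 = atan2(B,A) + arccos(C/0.4773) = 0.2621
arm 3 (φ=240.0°): x'=0.0731, y'=-0.1468
  A=0.0969, B=-0.4706, C=(l²−L²−A²−y'²−z²)/(2L)=-0.0700
  θ3 = atan2(B,A) + arccos(C/0.4805) = 0.3494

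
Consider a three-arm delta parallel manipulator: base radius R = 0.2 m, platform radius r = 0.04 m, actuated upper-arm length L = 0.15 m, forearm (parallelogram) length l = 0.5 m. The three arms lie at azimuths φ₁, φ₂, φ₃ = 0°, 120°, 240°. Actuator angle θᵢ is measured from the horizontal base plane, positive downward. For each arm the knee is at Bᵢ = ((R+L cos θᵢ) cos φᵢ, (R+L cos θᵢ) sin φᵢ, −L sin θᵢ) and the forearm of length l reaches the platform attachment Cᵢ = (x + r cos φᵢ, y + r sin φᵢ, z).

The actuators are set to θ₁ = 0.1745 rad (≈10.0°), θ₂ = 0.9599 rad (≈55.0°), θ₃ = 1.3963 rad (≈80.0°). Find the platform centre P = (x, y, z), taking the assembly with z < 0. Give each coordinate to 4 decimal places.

(0.1717, 0.0727, -0.5016)

arm 1 at φ=0.0°: e+L cos θ1 = 0.3077;  O1 = (0.3077, 0.0000, -0.0260)
arm 2 at φ=120.0°: e+L cos θ2 = 0.2460;  O2 = (-0.1230, 0.2131, -0.1229)
O3 = (0.1860·cos240.0°, 0.1860·sin240.0°, -0.1477) = (-0.0930, -0.1611, -0.1477)
eliminate P² terms by subtracting sphere 1 from 2 and 3
linear system: -0.8615x+0.4262y = -0.0197−-0.1937z; -0.8015x+-0.3222y = -0.0389−-0.2434z
Cramer: x(z) = 0.0371-0.2683z;  y(z) = 0.0286-0.0879z
sphere 1 gives Az²+Bz+C=0 with A=1.0797, B=0.1923, C=-0.1753;  B²−4AC=0.7938;  roots -0.5016, 0.3236;  negative root z = -0.5016
x = 0.1717, y = 0.0727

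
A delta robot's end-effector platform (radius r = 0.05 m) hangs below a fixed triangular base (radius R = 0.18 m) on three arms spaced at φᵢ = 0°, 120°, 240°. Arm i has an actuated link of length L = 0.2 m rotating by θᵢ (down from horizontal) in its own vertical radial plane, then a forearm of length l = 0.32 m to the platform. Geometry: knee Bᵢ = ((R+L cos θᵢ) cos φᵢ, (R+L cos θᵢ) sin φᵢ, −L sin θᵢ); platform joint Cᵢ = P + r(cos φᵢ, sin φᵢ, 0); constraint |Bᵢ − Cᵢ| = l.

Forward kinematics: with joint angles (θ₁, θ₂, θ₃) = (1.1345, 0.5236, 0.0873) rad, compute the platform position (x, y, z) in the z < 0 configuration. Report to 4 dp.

(-0.1025, -0.0350, -0.2071)

arm 1 at φ=0.0°: e+L cos θ1 = 0.2145;  centre 1 = (0.2145, 0.0000, -0.1813)
arm 2 at φ=120.0°: e+L cos θ2 = 0.3032;  centre 2 = (-0.1516, 0.2626, -0.1000)
arm 3 at φ=240.0°: e+L cos θ3 = 0.3292;  centre 3 = (-0.1646, -0.2851, -0.0174)
|centre ₂|²−|centre ₁|² = 0.0231;  |centre ₃|²−|centre ₁|² = 0.0298
plane₁₂: -0.7322x+0.5252y+0.1625z = 0.0231
Cramer: x(z) = -0.0353+0.3245z;  y(z) = -0.0053+0.1430z
quadratic in z: (1.1258)z²+(0.1988)z+(-0.0071)=0, √Δ=0.2674 → z ∈ {-0.2071, 0.0304}; z = -0.2071 (taking z<0)
x = -0.1025, y = -0.0350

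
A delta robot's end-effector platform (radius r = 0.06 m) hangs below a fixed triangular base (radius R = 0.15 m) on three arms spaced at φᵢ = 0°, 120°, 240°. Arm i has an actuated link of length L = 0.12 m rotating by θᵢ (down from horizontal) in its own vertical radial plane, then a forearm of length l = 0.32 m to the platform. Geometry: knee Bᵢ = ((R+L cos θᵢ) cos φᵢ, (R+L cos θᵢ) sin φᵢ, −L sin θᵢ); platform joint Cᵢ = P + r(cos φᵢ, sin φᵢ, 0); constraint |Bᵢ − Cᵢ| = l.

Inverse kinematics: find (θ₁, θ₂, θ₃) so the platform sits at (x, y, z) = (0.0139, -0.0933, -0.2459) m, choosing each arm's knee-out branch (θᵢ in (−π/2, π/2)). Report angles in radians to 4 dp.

rotate P by −φ1: (0.0139, -0.0933, -0.2459)
  A cos θ + B sin θ = C:  0.0761·cos θ + -0.2459·sin θ = 0.0543
  γ=atan2(-0.2459,0.0761)=-1.2707;  ψ=arccos(0.2110)=1.3582;  θ1=γ+ψ≈0.0875
arm 2 (φ=120.0°): x'=-0.0878, y'=0.0346
  e−x'=0.1778;  (l²−L²−(e−x')²−y'²−z²)/2L = -0.0219
  θ2 = atan2(B,A) + arccos(C/0.3034) = 0.6982
arm 3 (φ=240.0°): x'=0.0739, y'=0.0587
  e−x'=0.0161;  (l²−L²−(e−x')²−y'²−z²)/2L = 0.0993
  √(A²+B²)=0.2464;  θ3 = -1.5052+1.1561 ≈ -0.3491

θ₁ = 0.0875, θ₂ = 0.6982, θ₃ = -0.3491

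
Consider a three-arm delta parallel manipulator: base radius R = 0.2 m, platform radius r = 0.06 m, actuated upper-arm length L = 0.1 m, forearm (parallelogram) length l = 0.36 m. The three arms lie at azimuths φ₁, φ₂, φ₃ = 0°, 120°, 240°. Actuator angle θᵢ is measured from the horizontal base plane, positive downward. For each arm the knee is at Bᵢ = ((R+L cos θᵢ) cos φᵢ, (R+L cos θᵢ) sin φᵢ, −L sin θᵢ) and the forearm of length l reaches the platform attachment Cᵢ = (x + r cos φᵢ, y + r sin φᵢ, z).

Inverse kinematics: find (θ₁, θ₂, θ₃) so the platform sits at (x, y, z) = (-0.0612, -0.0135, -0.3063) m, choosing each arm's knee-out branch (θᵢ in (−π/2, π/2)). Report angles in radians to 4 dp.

φ1=0.0° → target in arm frame (-0.0612, -0.0135)
  e−x'=0.2012;  (l²−L²−(e−x')²−y'²−z²)/2L = -0.0744
  √(A²+B²)=0.3665;  θ1 = -0.9896+1.7753 ≈ 0.7857
φ2=120.0° → target in arm frame (0.0189, 0.0598)
  A cos θ + B sin θ = C:  0.1211·cos θ + -0.3063·sin θ = 0.0377
  θ2 = atan2(B,A) + arccos(C/0.3294) = 0.2617
rotate P by −φ3: (0.0423, -0.0463, -0.3063)
  A cos θ + B sin θ = C:  0.0977·cos θ + -0.3063·sin θ = 0.0705
  √(A²+B²)=0.3215;  θ3 = -1.2620+1.3498 ≈ 0.0878

θ₁ = 0.7857, θ₂ = 0.2617, θ₃ = 0.0878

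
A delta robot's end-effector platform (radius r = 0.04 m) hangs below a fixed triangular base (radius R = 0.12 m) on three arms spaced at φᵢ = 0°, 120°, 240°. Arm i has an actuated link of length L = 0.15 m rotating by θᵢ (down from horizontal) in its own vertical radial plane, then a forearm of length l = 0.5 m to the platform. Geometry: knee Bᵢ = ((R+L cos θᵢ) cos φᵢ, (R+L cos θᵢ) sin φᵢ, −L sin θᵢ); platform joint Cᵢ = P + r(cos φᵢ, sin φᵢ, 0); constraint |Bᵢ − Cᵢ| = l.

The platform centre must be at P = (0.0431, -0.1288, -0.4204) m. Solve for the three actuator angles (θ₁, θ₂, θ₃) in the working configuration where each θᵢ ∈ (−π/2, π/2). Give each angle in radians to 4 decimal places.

rotate P by −φ1: (0.0431, -0.1288, -0.4204)
  e−x'=0.0369;  (l²−L²−(e−x')²−y'²−z²)/2L = 0.1094
  θ1 = atan2(B,A) + arccos(C/0.4220) = -0.1746
arm 2 (φ=120.0°): x'=-0.1331, y'=0.0271
  A=0.2131, B=-0.4204, C=(l²−L²−A²−y'²−z²)/(2L)=0.0154
  γ=atan2(-0.4204,0.2131)=-1.1017;  ψ=arccos(0.0327)=1.5381;  θ2=γ+ψ≈0.4364
arm 3 (φ=240.0°): x'=0.0900, y'=0.1017
  A cos θ + B sin θ = C:  -0.0100·cos θ + -0.4204·sin θ = 0.1344
  √(A²+B²)=0.4205;  θ3 = -1.5946+1.2455 ≈ -0.3490

θ₁ = -0.1746, θ₂ = 0.4364, θ₃ = -0.3490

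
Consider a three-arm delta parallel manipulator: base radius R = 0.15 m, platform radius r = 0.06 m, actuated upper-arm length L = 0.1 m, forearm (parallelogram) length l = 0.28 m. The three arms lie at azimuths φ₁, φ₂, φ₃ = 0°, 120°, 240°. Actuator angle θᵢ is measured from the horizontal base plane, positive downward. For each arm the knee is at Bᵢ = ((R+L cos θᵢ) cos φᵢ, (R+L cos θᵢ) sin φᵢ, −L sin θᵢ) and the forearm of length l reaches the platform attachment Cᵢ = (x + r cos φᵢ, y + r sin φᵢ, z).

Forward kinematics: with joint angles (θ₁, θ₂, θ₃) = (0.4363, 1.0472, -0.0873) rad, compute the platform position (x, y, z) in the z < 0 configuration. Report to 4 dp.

(0.0103, -0.0974, -0.2420)

centre 1 = (0.1806·cos0.0°, 0.1806·sin0.0°, -0.0423) = (0.1806, 0.0000, -0.0423)
arm 2 at φ=120.0°: (R−r)+L cos θ2 = 0.1400;  centre 2 = (-0.0700, 0.1212, -0.0866)
φ3=240.0°: virtual centre (-0.0948, -0.1642, 0.0087), radius l
eliminate P² terms by subtracting sphere 1 from 2 and 3
[-0.5013 0.2425 -0.0887]·P = -0.0073;  [-0.5509 -0.3284 0.1020]·P = 0.0016
det = 0.2982;  x = 0.0067+-0.0148z,  y = -0.0162+0.3352z
into |P−centre ₁|² = l²: 1.1126z² + 0.0788z + -0.0461 = 0;  Δ = 0.2114;  z = -0.2420 or 0.1712 → z<0 root = -0.2420
x = 0.0103, y = -0.0974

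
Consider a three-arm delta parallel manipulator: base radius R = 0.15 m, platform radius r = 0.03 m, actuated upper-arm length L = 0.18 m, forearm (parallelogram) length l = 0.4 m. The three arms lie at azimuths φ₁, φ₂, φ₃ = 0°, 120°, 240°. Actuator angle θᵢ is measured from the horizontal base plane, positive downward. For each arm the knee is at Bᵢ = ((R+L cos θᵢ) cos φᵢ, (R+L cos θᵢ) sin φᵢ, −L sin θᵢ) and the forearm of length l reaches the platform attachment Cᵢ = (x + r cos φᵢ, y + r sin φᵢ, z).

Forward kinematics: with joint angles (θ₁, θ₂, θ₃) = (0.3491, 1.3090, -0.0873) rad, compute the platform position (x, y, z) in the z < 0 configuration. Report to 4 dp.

S1 = (0.2891·cos0.0°, 0.2891·sin0.0°, -0.0616) = (0.2891, 0.0000, -0.0616)
arm 2 at φ=120.0°: e+L cos θ2 = 0.1666;  S2 = (-0.0833, 0.1443, -0.1739)
φ3=240.0°: virtual centre (-0.1497, -0.2592, 0.0157), radius l
|S₂|²−|S₁|² = -0.0294;  |S₃|²−|S₁|² = 0.0024
plane₁₂: -0.7449x+0.2885y+-0.2246z = -0.0294
Cramer: x(z) = 0.0227-0.1124z;  y(z) = -0.0432+0.4883z
into |P−S₁|² = l²: 1.2511z² + 0.1408z + -0.0834 = 0;  Δ = 0.4371;  z = -0.3205 or 0.2079 → z<0 root = -0.3205
x = 0.0588, y = -0.1997

(0.0588, -0.1997, -0.3205)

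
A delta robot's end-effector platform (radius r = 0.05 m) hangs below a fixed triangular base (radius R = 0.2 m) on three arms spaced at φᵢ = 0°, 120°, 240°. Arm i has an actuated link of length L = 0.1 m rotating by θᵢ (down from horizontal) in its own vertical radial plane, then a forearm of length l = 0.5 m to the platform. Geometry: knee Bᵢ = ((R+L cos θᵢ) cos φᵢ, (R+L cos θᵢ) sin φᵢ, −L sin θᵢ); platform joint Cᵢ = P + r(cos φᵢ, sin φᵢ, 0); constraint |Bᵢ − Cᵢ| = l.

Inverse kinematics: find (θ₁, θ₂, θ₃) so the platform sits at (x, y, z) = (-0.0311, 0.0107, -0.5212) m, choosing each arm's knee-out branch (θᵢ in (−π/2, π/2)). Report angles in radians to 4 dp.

rotate P by −φ1: (-0.0311, 0.0107, -0.5212)
  e−x'=0.1811;  (l²−L²−(e−x')²−y'²−z²)/2L = -0.3228
  √(A²+B²)=0.5518;  θ1 = -1.2364+2.1957 ≈ 0.9593
φ2=120.0° → target in arm frame (0.0248, 0.0216)
  e−x'=0.1252;  (l²−L²−(e−x')²−y'²−z²)/2L = -0.2389
  γ=atan2(-0.5212,0.1252)=-1.3351;  ψ=arccos(-0.4457)=2.0328;  θ2=γ+ψ≈0.6977
rotate P by −φ3: (0.0063, -0.0323, -0.5212)
  A=0.1437, B=-0.5212, C=(l²−L²−A²−y'²−z²)/(2L)=-0.2667
  √(A²+B²)=0.5407;  θ3 = -1.3017+2.0867 ≈ 0.7850

θ₁ = 0.9593, θ₂ = 0.6977, θ₃ = 0.7850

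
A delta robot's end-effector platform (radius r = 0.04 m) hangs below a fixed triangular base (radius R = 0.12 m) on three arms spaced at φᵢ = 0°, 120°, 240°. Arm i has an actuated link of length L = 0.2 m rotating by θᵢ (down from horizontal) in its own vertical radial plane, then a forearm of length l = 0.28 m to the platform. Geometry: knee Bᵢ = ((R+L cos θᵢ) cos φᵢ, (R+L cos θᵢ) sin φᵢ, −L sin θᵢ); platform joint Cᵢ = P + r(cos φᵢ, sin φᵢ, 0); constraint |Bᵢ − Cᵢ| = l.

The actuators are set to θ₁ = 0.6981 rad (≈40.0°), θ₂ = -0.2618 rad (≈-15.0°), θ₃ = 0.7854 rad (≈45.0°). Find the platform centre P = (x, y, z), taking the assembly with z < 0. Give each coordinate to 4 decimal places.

arm 1 at φ=0.0°: ρ1 = 0.2332;  centre 1 = (0.2332, 0.0000, -0.1286)
arm 2 at φ=120.0°: ρ2 = 0.2732;  centre 2 = (-0.1366, 0.2366, 0.0518)
centre 3 = (0.2214·cos240.0°, 0.2214·sin240.0°, -0.1414) = (-0.1107, -0.1918, -0.1414)
subtract pairs → two planes through P
[-0.7396 0.4732 0.3606]·P = 0.0064;  [-0.6878 -0.3835 -0.0257]·P = -0.0019
det = 0.6091;  x = -0.0026+0.2071z,  y = 0.0095+-0.4385z
sphere 1 gives Az²+Bz+C=0 with A=1.2352, B=0.1511, C=-0.0062;  B²−4AC=0.0534;  roots -0.1548, 0.0324;  negative root z = -0.1548
x = -0.0346, y = 0.0774

(-0.0346, 0.0774, -0.1548)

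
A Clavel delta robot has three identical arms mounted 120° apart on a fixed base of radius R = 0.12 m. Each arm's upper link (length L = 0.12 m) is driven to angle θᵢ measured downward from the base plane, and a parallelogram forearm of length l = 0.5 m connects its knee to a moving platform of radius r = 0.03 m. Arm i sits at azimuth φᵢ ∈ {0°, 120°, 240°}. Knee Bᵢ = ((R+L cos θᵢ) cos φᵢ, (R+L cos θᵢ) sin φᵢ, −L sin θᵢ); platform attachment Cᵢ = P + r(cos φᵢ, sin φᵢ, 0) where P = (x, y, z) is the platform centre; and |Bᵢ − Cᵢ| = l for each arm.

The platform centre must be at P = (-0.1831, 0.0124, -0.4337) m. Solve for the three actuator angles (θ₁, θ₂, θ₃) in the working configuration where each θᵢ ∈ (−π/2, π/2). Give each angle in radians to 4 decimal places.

φ1=0.0° → target in arm frame (-0.1831, 0.0124)
  e−x'=0.2731;  (l²−L²−(e−x')²−y'²−z²)/2L = -0.1135
  √(A²+B²)=0.5125;  θ1 = -1.0088+1.7940 ≈ 0.7852
φ2=120.0° → target in arm frame (0.1023, 0.1524)
  A=-0.0123, B=-0.4337, C=(l²−L²−A²−y'²−z²)/(2L)=0.1006
  θ2 = atan2(B,A) + arccos(C/0.4339) = -0.2623
rotate P by −φ3: (0.0808, -0.1648, -0.4337)
  A=0.0092, B=-0.4337, C=(l²−L²−A²−y'²−z²)/(2L)=0.0845
  √(A²+B²)=0.4338;  θ3 = -1.5496+1.3748 ≈ -0.1748

θ₁ = 0.7852, θ₂ = -0.2623, θ₃ = -0.1748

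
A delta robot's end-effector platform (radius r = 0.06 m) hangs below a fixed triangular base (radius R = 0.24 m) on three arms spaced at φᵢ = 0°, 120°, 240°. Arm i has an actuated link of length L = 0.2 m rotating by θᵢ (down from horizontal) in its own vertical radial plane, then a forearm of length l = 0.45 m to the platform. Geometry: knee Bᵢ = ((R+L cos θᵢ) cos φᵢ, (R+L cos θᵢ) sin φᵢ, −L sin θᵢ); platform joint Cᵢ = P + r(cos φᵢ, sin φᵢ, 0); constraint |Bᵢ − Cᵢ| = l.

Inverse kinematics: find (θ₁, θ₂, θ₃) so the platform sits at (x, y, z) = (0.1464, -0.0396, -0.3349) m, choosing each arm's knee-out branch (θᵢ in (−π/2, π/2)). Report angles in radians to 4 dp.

θ₁ = -0.2617, θ₂ = 0.9598, θ₃ = 0.6983

rotate P by −φ1: (0.1464, -0.0396, -0.3349)
  e−x'=0.0336;  (l²−L²−(e−x')²−y'²−z²)/2L = 0.1191
  γ=atan2(-0.3349,0.0336)=-1.4708;  ψ=arccos(0.3539)=1.2091;  θ1=γ+ψ≈-0.2617
arm 2 (φ=120.0°): x'=-0.1075, y'=-0.1070
  A=0.2875, B=-0.3349, C=(l²−L²−A²−y'²−z²)/(2L)=-0.1094
  √(A²+B²)=0.4414;  θ2 = -0.8614+1.8213 ≈ 0.9598
φ3=240.0° → target in arm frame (-0.0389, 0.1466)
  e−x'=0.2189;  (l²−L²−(e−x')²−y'²−z²)/2L = -0.0477
  γ=atan2(-0.3349,0.2189)=-0.9919;  ψ=arccos(-0.1191)=1.6902;  θ3=γ+ψ≈0.6983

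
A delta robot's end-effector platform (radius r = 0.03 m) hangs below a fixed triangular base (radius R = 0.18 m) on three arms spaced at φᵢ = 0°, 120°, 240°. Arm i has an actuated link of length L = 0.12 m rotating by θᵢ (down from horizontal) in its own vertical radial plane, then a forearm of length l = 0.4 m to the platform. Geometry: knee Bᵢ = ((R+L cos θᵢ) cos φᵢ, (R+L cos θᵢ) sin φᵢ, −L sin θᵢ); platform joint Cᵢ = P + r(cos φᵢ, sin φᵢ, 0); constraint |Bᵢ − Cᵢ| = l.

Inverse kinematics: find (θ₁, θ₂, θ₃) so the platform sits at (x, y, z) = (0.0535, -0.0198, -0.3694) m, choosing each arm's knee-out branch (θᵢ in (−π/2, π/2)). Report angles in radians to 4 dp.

θ₁ = 0.2616, θ₂ = 0.7854, θ₃ = 0.6111

φ1=0.0° → target in arm frame (0.0535, -0.0198)
  A=0.0965, B=-0.3694, C=(l²−L²−A²−y'²−z²)/(2L)=-0.0023
  γ=atan2(-0.3694,0.0965)=-1.3153;  ψ=arccos(-0.0061)=1.5769;  θ1=γ+ψ≈0.2616
φ2=120.0° → target in arm frame (-0.0439, -0.0364)
  e−x'=0.1939;  (l²−L²−(e−x')²−y'²−z²)/2L = -0.1241
  γ=atan2(-0.3694,0.1939)=-1.0874;  ψ=arccos(-0.2974)=1.8728;  θ2=γ+ψ≈0.7854
rotate P by −φ3: (-0.0096, 0.0562, -0.3694)
  A=0.1596, B=-0.3694, C=(l²−L²−A²−y'²−z²)/(2L)=-0.0812
  √(A²+B²)=0.4024;  θ3 = -1.1630+1.7740 ≈ 0.6111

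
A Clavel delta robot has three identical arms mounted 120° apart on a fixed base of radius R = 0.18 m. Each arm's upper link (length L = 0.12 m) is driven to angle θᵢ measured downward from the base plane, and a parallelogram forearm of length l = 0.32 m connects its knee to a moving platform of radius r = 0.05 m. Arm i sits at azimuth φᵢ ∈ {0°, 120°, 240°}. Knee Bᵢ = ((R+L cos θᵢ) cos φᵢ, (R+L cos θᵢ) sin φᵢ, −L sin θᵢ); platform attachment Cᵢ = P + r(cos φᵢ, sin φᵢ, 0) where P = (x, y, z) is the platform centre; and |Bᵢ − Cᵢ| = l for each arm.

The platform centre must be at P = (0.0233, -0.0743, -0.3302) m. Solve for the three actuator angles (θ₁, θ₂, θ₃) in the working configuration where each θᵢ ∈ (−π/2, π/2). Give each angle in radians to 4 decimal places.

θ₁ = 0.7855, θ₂ = 1.3090, θ₃ = 0.6114

rotate P by −φ1: (0.0233, -0.0743, -0.3302)
  A=0.1067, B=-0.3302, C=(l²−L²−A²−y'²−z²)/(2L)=-0.1581
  θ1 = atan2(B,A) + arccos(C/0.3470) = 0.7855
arm 2 (φ=120.0°): x'=-0.0760, y'=0.0170
  A=0.2060, B=-0.3302, C=(l²−L²−A²−y'²−z²)/(2L)=-0.2656
  √(A²+B²)=0.3892;  θ2 = -1.0130+2.3221 ≈ 1.3090
rotate P by −φ3: (0.0527, 0.0573, -0.3302)
  A cos θ + B sin θ = C:  0.0773·cos θ + -0.3302·sin θ = -0.1262
  √(A²+B²)=0.3391;  θ3 = -1.3408+1.9522 ≈ 0.6114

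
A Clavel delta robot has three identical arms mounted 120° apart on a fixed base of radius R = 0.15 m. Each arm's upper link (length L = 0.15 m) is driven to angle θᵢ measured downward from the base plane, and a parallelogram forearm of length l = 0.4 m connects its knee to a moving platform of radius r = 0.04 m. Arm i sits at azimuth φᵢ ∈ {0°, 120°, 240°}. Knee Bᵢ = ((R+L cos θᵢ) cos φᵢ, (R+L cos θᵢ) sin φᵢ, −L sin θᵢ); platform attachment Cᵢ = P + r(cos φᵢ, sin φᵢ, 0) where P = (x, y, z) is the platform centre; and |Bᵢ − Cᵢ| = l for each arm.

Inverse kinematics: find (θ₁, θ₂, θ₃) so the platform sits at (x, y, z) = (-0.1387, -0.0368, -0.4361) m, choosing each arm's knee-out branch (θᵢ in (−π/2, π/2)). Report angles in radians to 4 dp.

arm 1 (φ=0.0°): x'=-0.1387, y'=-0.0368
  e−x'=0.2487;  (l²−L²−(e−x')²−y'²−z²)/2L = -0.3863
  θ1 = atan2(B,A) + arccos(C/0.5020) = 1.3963
rotate P by −φ2: (0.0375, 0.1385, -0.4361)
  A=0.0725, B=-0.4361, C=(l²−L²−A²−y'²−z²)/(2L)=-0.2571
  θ2 = atan2(B,A) + arccos(C/0.4421) = 0.7854
arm 3 (φ=240.0°): x'=0.1012, y'=-0.1017
  A=0.0088, B=-0.4361, C=(l²−L²−A²−y'²−z²)/(2L)=-0.2104
  θ3 = atan2(B,A) + arccos(C/0.4362) = 0.5234

θ₁ = 1.3963, θ₂ = 0.7854, θ₃ = 0.5234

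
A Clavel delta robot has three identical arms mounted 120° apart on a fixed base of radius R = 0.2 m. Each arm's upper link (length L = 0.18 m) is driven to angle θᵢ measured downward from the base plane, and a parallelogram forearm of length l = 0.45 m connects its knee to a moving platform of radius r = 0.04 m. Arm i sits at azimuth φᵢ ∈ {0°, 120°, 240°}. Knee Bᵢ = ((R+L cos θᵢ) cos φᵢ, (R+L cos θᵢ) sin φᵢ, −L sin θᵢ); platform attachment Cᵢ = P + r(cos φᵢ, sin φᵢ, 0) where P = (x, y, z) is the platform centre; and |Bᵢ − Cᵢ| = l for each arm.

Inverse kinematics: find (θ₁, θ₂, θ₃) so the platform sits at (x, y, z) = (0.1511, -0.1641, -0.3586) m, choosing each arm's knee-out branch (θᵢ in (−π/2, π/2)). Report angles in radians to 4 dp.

arm 1 (φ=0.0°): x'=0.1511, y'=-0.1641
  A=0.0089, B=-0.3586, C=(l²−L²−A²−y'²−z²)/(2L)=0.0403
  θ1 = atan2(B,A) + arccos(C/0.3587) = -0.0877
arm 2 (φ=120.0°): x'=-0.2177, y'=-0.0488
  e−x'=0.3777;  (l²−L²−(e−x')²−y'²−z²)/2L = -0.2875
  √(A²+B²)=0.5208;  θ2 = -0.7595+2.1557 ≈ 1.3961
φ3=240.0° → target in arm frame (0.0666, 0.2129)
  A=0.0934, B=-0.3586, C=(l²−L²−A²−y'²−z²)/(2L)=-0.0349
  θ3 = atan2(B,A) + arccos(C/0.3706) = 0.3491

θ₁ = -0.0877, θ₂ = 1.3961, θ₃ = 0.3491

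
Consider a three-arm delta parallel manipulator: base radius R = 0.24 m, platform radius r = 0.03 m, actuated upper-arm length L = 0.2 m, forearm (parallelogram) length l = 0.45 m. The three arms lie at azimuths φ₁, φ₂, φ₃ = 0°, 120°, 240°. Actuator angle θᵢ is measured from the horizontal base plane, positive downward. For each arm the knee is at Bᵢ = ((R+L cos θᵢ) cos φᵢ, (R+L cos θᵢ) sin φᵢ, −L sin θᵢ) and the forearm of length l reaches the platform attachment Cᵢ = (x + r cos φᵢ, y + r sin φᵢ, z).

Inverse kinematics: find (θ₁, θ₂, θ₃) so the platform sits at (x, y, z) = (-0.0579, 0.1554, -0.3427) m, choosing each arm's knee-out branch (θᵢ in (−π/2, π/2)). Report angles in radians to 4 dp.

θ₁ = 0.9602, θ₂ = -0.1748, θ₃ = 1.1346

rotate P by −φ1: (-0.0579, 0.1554, -0.3427)
  A cos θ + B sin θ = C:  0.2679·cos θ + -0.3427·sin θ = -0.1272
  γ=atan2(-0.3427,0.2679)=-0.9073;  ψ=arccos(-0.2923)=1.8675;  θ1=γ+ψ≈0.9602
rotate P by −φ2: (0.1635, -0.0276, -0.3427)
  A cos θ + B sin θ = C:  0.0465·cos θ + -0.3427·sin θ = 0.1053
  γ=atan2(-0.3427,0.0465)=-1.4360;  ψ=arccos(0.3046)=1.2613;  θ2=γ+ψ≈-0.1748
φ3=240.0° → target in arm frame (-0.1056, -0.1278)
  A cos θ + B sin θ = C:  0.3156·cos θ + -0.3427·sin θ = -0.1773
  γ=atan2(-0.3427,0.3156)=-0.8265;  ψ=arccos(-0.3805)=1.9611;  θ3=γ+ψ≈1.1346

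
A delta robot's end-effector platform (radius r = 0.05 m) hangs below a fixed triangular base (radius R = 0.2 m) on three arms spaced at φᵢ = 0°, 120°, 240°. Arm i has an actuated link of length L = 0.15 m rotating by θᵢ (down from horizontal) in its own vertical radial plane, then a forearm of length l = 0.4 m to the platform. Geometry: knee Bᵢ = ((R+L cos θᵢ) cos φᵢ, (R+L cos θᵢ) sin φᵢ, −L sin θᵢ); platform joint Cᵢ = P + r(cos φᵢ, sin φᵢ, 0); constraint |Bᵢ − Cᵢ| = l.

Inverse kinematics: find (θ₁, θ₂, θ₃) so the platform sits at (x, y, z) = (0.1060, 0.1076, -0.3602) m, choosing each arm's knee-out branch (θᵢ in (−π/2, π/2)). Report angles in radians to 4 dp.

θ₁ = 0.1745, θ₂ = 0.5236, θ₃ = 1.3093

rotate P by −φ1: (0.1060, 0.1076, -0.3602)
  A=0.0440, B=-0.3602, C=(l²−L²−A²−y'²−z²)/(2L)=-0.0192
  √(A²+B²)=0.3629;  θ1 = -1.4492+1.6237 ≈ 0.1745
rotate P by −φ2: (0.0402, -0.1456, -0.3602)
  e−x'=0.1098;  (l²−L²−(e−x')²−y'²−z²)/2L = -0.0850
  θ2 = atan2(B,A) + arccos(C/0.3766) = 0.5236
arm 3 (φ=240.0°): x'=-0.1462, y'=0.0380
  e−x'=0.2962;  (l²−L²−(e−x')²−y'²−z²)/2L = -0.2714
  √(A²+B²)=0.4663;  θ3 = -0.8826+2.1919 ≈ 1.3093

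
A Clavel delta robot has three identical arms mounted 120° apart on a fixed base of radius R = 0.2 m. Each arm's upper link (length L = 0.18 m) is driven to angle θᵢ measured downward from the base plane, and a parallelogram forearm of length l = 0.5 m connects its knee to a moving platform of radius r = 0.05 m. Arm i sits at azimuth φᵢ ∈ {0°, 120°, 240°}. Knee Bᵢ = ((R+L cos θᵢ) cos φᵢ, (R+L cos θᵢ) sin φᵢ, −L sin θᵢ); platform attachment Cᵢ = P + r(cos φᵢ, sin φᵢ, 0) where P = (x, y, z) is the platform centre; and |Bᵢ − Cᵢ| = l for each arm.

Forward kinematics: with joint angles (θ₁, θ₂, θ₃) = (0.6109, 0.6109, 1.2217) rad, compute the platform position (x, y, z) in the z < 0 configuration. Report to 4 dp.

(0.0665, 0.1151, -0.5315)

arm 1 at φ=0.0°: e+L cos θ1 = 0.2974;  centre 1 = (0.2974, 0.0000, -0.1032)
arm 2 at φ=120.0°: e+L cos θ2 = 0.2974;  centre 2 = (-0.1487, 0.2576, -0.1032)
centre 3 = (0.2116·cos240.0°, 0.2116·sin240.0°, -0.1691) = (-0.1058, -0.1832, -0.1691)
subtract pairs → two planes through P
linear system: -0.8923x+0.5152y = 0.0000−0.0000z; -0.8065x+-0.3664y = -0.0258−-0.1318z
det = 0.7425;  x = 0.0179+-0.0914z,  y = 0.0310+-0.1584z
into |P−centre ₁|² = l²: 1.0334z² + 0.2478z + -0.1602 = 0;  Δ = 0.7237;  z = -0.5315 or 0.2917 → z<0 root = -0.5315
x = 0.0665, y = 0.1151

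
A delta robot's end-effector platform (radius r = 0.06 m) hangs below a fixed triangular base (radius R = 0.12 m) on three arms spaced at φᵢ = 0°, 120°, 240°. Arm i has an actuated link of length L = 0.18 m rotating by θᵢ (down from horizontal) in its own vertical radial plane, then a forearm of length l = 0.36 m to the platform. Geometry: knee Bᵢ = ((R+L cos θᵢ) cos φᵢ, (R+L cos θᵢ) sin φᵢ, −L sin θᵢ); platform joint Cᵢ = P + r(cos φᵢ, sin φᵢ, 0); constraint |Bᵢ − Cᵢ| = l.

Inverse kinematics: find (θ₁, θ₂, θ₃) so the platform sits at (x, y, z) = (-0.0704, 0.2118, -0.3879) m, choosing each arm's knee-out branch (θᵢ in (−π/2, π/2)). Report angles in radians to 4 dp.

θ₁ = 1.2213, θ₂ = 0.1742, θ₃ = 1.3959

rotate P by −φ1: (-0.0704, 0.2118, -0.3879)
  e−x'=0.1304;  (l²−L²−(e−x')²−y'²−z²)/2L = -0.3198
  θ1 = atan2(B,A) + arccos(C/0.4092) = 1.2213
φ2=120.0° → target in arm frame (0.2186, -0.0449)
  A=-0.1586, B=-0.3879, C=(l²−L²−A²−y'²−z²)/(2L)=-0.2235
  γ=atan2(-0.3879,-0.1586)=-1.9590;  ψ=arccos(-0.5332)=2.1332;  θ2=γ+ψ≈0.1742
φ3=240.0° → target in arm frame (-0.1482, -0.1669)
  A cos θ + B sin θ = C:  0.2082·cos θ + -0.3879·sin θ = -0.3457
  θ3 = atan2(B,A) + arccos(C/0.4403) = 1.3959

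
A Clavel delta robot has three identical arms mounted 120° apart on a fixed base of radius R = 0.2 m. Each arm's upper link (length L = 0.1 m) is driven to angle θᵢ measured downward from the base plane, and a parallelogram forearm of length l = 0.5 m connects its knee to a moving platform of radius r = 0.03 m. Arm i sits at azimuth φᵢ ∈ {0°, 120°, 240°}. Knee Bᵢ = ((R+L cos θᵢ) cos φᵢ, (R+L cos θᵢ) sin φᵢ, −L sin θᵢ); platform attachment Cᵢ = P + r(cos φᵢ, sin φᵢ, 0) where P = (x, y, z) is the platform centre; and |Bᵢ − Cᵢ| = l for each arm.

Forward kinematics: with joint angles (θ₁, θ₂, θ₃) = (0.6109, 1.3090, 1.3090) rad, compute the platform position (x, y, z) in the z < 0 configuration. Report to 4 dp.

(0.0866, 0.0000, -0.5292)

arm 1 at φ=0.0°: e+L cos θ1 = 0.2519;  O1 = (0.2519, 0.0000, -0.0574)
φ2=120.0°: virtual centre (-0.0979, 0.1696, -0.0966), radius l
arm 3 at φ=240.0°: e+L cos θ3 = 0.1959;  O3 = (-0.0979, -0.1696, -0.0966)
eliminate P² terms by subtracting sphere 1 from 2 and 3
linear system: -0.6997x+0.3393y = -0.0191−-0.0785z; -0.6997x+-0.3393y = -0.0191−-0.0785z
det = 0.4748;  x = 0.0272+-0.1121z,  y = 0.0000+0.0000z
into |P−O₁|² = l²: 1.0126z² + 0.1651z + -0.1962 = 0;  Δ = 0.8220;  z = -0.5292 or 0.3662 → z<0 root = -0.5292
x = 0.0866, y = 0.0000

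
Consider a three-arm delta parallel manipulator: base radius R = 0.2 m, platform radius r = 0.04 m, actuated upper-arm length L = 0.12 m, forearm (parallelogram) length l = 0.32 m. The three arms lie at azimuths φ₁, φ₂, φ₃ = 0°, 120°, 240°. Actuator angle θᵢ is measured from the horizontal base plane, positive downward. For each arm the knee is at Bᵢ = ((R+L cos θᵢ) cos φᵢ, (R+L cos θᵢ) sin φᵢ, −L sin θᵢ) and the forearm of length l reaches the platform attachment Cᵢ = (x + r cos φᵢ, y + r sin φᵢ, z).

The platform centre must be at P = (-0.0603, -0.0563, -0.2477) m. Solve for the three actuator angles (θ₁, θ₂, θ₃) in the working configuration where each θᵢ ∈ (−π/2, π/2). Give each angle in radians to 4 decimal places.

rotate P by −φ1: (-0.0603, -0.0563, -0.2477)
  e−x'=0.2203;  (l²−L²−(e−x')²−y'²−z²)/2L = -0.1044
  √(A²+B²)=0.3315;  θ1 = -0.8439+1.8912 ≈ 1.0473
rotate P by −φ2: (-0.0186, 0.0804, -0.2477)
  A cos θ + B sin θ = C:  0.1786·cos θ + -0.2477·sin θ = -0.0488
  √(A²+B²)=0.3054;  θ2 = -0.9461+1.7313 ≈ 0.7853
rotate P by −φ3: (0.0789, -0.0241, -0.2477)
  e−x'=0.0811;  (l²−L²−(e−x')²−y'²−z²)/2L = 0.0812
  √(A²+B²)=0.2606;  θ3 = -1.2544+1.2540 ≈ -0.0005

θ₁ = 1.0473, θ₂ = 0.7853, θ₃ = -0.0005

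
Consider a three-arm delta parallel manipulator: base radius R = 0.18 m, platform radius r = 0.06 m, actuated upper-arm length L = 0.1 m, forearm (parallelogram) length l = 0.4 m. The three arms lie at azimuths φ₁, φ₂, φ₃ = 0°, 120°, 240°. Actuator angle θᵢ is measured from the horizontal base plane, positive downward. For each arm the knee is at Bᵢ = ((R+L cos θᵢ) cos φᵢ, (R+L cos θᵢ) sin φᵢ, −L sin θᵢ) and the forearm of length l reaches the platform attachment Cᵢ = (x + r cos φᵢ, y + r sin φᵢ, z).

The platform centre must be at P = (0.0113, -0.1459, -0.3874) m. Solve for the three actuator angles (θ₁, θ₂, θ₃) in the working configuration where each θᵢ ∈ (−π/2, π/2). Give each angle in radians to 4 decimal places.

rotate P by −φ1: (0.0113, -0.1459, -0.3874)
  A cos θ + B sin θ = C:  0.1087·cos θ + -0.3874·sin θ = -0.1659
  θ1 = atan2(B,A) + arccos(C/0.4024) = 0.6986
arm 2 (φ=120.0°): x'=-0.1320, y'=0.0632
  e−x'=0.2520;  (l²−L²−(e−x')²−y'²−z²)/2L = -0.3379
  γ=atan2(-0.3874,0.2520)=-0.9941;  ψ=arccos(-0.7311)=2.3907;  θ2=γ+ψ≈1.3966
arm 3 (φ=240.0°): x'=0.1207, y'=0.0827
  A cos θ + B sin θ = C:  -0.0007·cos θ + -0.3874·sin θ = -0.0346
  θ3 = atan2(B,A) + arccos(C/0.3874) = 0.0877

θ₁ = 0.6986, θ₂ = 1.3966, θ₃ = 0.0877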